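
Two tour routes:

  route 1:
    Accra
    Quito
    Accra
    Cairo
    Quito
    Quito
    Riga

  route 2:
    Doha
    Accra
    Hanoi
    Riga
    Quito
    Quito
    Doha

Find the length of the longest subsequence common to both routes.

Pick Accra at route 1[1]=route 2[2], Quito at route 1[2]=route 2[5], Quito at route 1[5]=route 2[6]; all 3 stops appear in both, in order. The LCS DP gives dp[7][7] = 3, so this is optimal.

3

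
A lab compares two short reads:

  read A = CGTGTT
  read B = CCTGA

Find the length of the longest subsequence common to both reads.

Let dp[i][j] be the LCS length of the first i bases of read A and the first j bases of read B. dp[i][j] = dp[i-1][j-1]+1 when the i-th and j-th bases match, else max(dp[i-1][j], dp[i][j-1]).
    ·  C  C  T  G  A
 ·  0  0  0  0  0  0
 C  0  1  1  1  1  1
 G  0  1  1  1  2  2
 T  0  1  1  2  2  2
 G  0  1  1  2  3  3
 T  0  1  1  2  3  3
 T  0  1  1  2  3  3
dp[6][5] = 3. One LCS (by backtracking along matches): CTG.

3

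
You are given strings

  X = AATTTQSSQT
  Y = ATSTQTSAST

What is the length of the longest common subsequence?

7

Taking A [2,1], T [3,2], T [4,4], T [5,6], S [7,7], S [8,9], T [10,10] gives a common subsequence of length 7, and the DP table's final entry dp[10][10] is also 7, so no common subsequence is longer.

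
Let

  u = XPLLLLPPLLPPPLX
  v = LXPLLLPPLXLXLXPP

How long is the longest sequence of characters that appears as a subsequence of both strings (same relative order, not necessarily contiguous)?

11

Taking X (u #1, v #2), P (u #2, v #3), L (u #4, v #4), L (u #5, v #5), L (u #6, v #6), P (u #7, v #7), P (u #8, v #8), L (u #9, v #11), L (u #10, v #13), P (u #12, v #15), P (u #13, v #16) gives a common subsequence of length 11. The LCS DP gives dp[15][16] = 11, so this is optimal.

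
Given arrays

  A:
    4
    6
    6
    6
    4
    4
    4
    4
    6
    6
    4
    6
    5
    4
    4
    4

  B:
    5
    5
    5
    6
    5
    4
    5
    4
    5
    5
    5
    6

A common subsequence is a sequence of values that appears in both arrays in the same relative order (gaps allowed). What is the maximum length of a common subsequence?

Pick 6 [2,4] → 4 [5,6] → 4 [6,8] → 6 [12,12]; all 4 values appear in both, in order, and the DP table's final entry dp[16][12] is also 4, so no common subsequence is longer.

4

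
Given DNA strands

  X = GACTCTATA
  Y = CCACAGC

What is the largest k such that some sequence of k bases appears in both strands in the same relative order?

Let dp[i][j] be the LCS length of the first i bases of X and the first j bases of Y. dp[i][j] = dp[i-1][j-1]+1 when the i-th and j-th bases match, else max(dp[i-1][j], dp[i][j-1]).
    ·  C  C  A  C  A  G  C
 ·  0  0  0  0  0  0  0  0
 G  0  0  0  0  0  0  1  1
 A  0  0  0  1  1  1  1  1
 C  0  1  1  1  2  2  2  2
 T  0  1  1  1  2  2  2  2
 C  0  1  2  2  2  2  2  3
 T  0  1  2  2  2  2  2  3
 A  0  1  2  3  3  3  3  3
 T  0  1  2  3  3  3  3  3
 A  0  1  2  3  3  4  4  4
dp[9][7] = 4. One LCS (by backtracking along matches): CCAA.

4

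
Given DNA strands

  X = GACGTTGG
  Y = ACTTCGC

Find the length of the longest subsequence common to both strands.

5

Let dp[i][j] be the LCS length of the first i bases of X and the first j bases of Y. dp[i][j] = dp[i-1][j-1]+1 when the i-th and j-th bases match, else max(dp[i-1][j], dp[i][j-1]).
    ·  A  C  T  T  C  G  C
 ·  0  0  0  0  0  0  0  0
 G  0  0  0  0  0  0  1  1
 A  0  1  1  1  1  1  1  1
 C  0  1  2  2  2  2  2  2
 G  0  1  2  2  2  2  3  3
 T  0  1  2  3  3  3  3  3
 T  0  1  2  3  4  4  4  4
 G  0  1  2  3  4  4  5  5
 G  0  1  2  3  4  4  5  5
dp[8][7] = 5. One LCS (by backtracking along matches): ACTTG.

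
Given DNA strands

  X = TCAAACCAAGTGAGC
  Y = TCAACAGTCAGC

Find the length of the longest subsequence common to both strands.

11

One common subsequence of length 11: T (X #1, Y #1), C (X #2, Y #2), A (X #4, Y #3), A (X #5, Y #4), C (X #7, Y #5), A (X #9, Y #6), G (X #10, Y #7), T (X #11, Y #8), A (X #13, Y #10), G (X #14, Y #11), C (X #15, Y #12). dp[15][12] = 11 confirms this is the maximum.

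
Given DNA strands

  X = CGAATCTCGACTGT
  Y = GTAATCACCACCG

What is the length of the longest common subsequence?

9

Pick G [2,1], A [3,3], A [4,4], T [5,5], C [6,8], C [8,9], A [10,10], C [11,12], G [13,13]; all 9 bases appear in both, in order. The LCS DP gives dp[14][13] = 9, so this is optimal.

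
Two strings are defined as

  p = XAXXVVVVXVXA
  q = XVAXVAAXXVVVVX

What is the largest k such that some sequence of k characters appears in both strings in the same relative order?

9

One common subsequence of length 9: X [1,4], A [2,7], X [3,8], X [4,9], V [6,10], V [7,11], V [8,12], V [10,13], X [11,14]. dp[12][14] = 9 confirms this is the maximum.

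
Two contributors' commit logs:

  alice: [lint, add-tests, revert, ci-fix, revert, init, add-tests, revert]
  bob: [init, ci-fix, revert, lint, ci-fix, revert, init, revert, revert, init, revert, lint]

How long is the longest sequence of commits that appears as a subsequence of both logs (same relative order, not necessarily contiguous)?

Match lint [1,4]; then revert [3,8]; then revert [5,9]; then init [6,10]; then revert [8,11] — 5 commits in the same relative order in both, and the DP table's final entry dp[8][12] is also 5, so no common subsequence is longer.

5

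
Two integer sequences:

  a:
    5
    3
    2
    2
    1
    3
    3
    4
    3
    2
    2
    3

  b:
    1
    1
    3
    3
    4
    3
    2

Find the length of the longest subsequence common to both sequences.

6

Let dp[i][j] be the LCS length of the first i values of a and the first j values of b. dp[i][j] = dp[i-1][j-1]+1 when the i-th and j-th values match, else max(dp[i-1][j], dp[i][j-1]).
    ·  1  1  3  3  4  3  2
 ·  0  0  0  0  0  0  0  0
 5  0  0  0  0  0  0  0  0
 3  0  0  0  1  1  1  1  1
 2  0  0  0  1  1  1  1  2
 2  0  0  0  1  1  1  1  2
 1  0  1  1  1  1  1  1  2
 3  0  1  1  2  2  2  2  2
 3  0  1  1  2  3  3  3  3
 4  0  1  1  2  3  4  4  4
 3  0  1  1  2  3  4  5  5
 2  0  1  1  2  3  4  5  6
 2  0  1  1  2  3  4  5  6
 3  0  1  1  2  3  4  5  6
dp[12][7] = 6. One LCS (by backtracking along matches): 1, 3, 3, 4, 3, 2.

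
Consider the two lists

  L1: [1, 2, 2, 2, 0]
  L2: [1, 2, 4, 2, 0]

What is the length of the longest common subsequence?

One common subsequence of length 4: 1 at L1[1]=L2[1], then 2 at L1[2]=L2[2], then 2 at L1[4]=L2[4], then 0 at L1[5]=L2[5]. Since dp[5][5] = 4, nothing longer is possible.

4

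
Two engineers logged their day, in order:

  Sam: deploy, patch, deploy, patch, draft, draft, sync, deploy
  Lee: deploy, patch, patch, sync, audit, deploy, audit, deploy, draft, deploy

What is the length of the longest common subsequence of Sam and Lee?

5

Taking deploy (Sam #1, Lee #1); then patch (Sam #2, Lee #3); then deploy (Sam #3, Lee #8); then draft (Sam #6, Lee #9); then deploy (Sam #8, Lee #10) gives a common subsequence of length 5. Since dp[8][10] = 5, nothing longer is possible.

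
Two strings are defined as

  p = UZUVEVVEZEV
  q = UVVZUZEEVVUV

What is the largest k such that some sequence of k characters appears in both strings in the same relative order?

7

Let dp[i][j] be the LCS length of the first i characters of p and the first j characters of q. dp[i][j] = dp[i-1][j-1]+1 when the i-th and j-th characters match, else max(dp[i-1][j], dp[i][j-1]).
    ·  U  V  V  Z  U  Z  E  E  V  V  U  V
 ·  0  0  0  0  0  0  0  0  0  0  0  0  0
 U  0  1  1  1  1  1  1  1  1  1  1  1  1
 Z  0  1  1  1  2  2  2  2  2  2  2  2  2
 U  0  1  1  1  2  3  3  3  3  3  3  3  3
 V  0  1  2  2  2  3  3  3  3  4  4  4  4
 E  0  1  2  2  2  3  3  4  4  4  4  4  4
 V  0  1  2  3  3  3  3  4  4  5  5  5  5
 V  0  1  2  3  3  3  3  4  4  5  6  6  6
 E  0  1  2  3  3  3  3  4  5  5  6  6  6
 Z  0  1  2  3  4  4  4  4  5  5  6  6  6
 E  0  1  2  3  4  4  4  5  5  5  6  6  6
 V  0  1  2  3  4  4  4  5  5  6  6  6  7
dp[11][12] = 7. One LCS (by backtracking along matches): UZUEVVV.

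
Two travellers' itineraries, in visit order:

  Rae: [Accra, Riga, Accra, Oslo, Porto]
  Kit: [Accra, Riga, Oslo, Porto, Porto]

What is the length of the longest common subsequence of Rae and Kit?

Match Accra at Rae[1]=Kit[1], then Riga at Rae[2]=Kit[2], then Oslo at Rae[4]=Kit[3], then Porto at Rae[5]=Kit[5] — 4 stops in the same relative order in both. dp[5][5] = 4 confirms this is the maximum.

4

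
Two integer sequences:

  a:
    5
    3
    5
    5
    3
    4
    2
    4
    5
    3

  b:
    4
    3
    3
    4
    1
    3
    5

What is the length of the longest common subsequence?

4

Let dp[i][j] be the LCS length of the first i values of a and the first j values of b. dp[i][j] = dp[i-1][j-1]+1 when the i-th and j-th values match, else max(dp[i-1][j], dp[i][j-1]).
    ·  4  3  3  4  1  3  5
 ·  0  0  0  0  0  0  0  0
 5  0  0  0  0  0  0  0  1
 3  0  0  1  1  1  1  1  1
 5  0  0  1  1  1  1  1  2
 5  0  0  1  1  1  1  1  2
 3  0  0  1  2  2  2  2  2
 4  0  1  1  2  3  3  3  3
 2  0  1  1  2  3  3  3  3
 4  0  1  1  2  3  3  3  3
 5  0  1  1  2  3  3  3  4
 3  0  1  2  2  3  3  4  4
dp[10][7] = 4. One LCS (by backtracking along matches): 3, 3, 4, 5.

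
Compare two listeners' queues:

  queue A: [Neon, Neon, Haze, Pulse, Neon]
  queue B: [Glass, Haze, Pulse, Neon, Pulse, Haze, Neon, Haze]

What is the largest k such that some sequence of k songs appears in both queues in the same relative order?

3

One common subsequence of length 3: Neon at queue A[1]=queue B[4], then Neon at queue A[2]=queue B[7], then Haze at queue A[3]=queue B[8], and the DP table's final entry dp[5][8] is also 3, so no common subsequence is longer.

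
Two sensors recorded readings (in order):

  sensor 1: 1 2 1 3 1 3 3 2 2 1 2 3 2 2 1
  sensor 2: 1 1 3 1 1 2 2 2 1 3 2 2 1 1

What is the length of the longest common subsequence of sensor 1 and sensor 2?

11

Pick 1 (sensor 1 #1, sensor 2 #1), then 1 (sensor 1 #3, sensor 2 #2), then 3 (sensor 1 #4, sensor 2 #3), then 1 (sensor 1 #5, sensor 2 #5), then 2 (sensor 1 #8, sensor 2 #7), then 2 (sensor 1 #9, sensor 2 #8), then 1 (sensor 1 #10, sensor 2 #9), then 3 (sensor 1 #12, sensor 2 #10), then 2 (sensor 1 #13, sensor 2 #11), then 2 (sensor 1 #14, sensor 2 #12), then 1 (sensor 1 #15, sensor 2 #14); all 11 values appear in both, in order, and the DP table's final entry dp[15][14] is also 11, so no common subsequence is longer.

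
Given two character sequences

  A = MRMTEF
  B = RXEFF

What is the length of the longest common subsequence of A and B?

3

One common subsequence of length 3: R (A #2, B #1), E (A #5, B #3), F (A #6, B #5). Since dp[6][5] = 3, nothing longer is possible.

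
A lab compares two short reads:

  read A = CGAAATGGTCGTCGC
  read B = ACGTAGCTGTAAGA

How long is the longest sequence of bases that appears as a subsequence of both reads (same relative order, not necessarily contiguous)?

8

Match C [1,2]; then G [2,3]; then A [5,5]; then G [7,6]; then T [9,8]; then G [11,9]; then T [12,10]; then G [14,13] — 8 bases in the same relative order in both. Since dp[15][14] = 8, nothing longer is possible.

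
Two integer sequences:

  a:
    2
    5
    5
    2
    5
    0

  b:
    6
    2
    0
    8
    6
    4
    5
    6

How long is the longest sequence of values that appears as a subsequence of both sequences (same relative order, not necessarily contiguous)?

2

Pick 2 [1,2] → 5 [2,7]; all 2 values appear in both, in order. Since dp[6][8] = 2, nothing longer is possible.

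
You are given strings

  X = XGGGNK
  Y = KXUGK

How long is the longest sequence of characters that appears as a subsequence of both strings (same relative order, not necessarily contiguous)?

Taking X (X #1, Y #2); then G (X #4, Y #4); then K (X #6, Y #5) gives a common subsequence of length 3. The LCS DP gives dp[6][5] = 3, so this is optimal.

3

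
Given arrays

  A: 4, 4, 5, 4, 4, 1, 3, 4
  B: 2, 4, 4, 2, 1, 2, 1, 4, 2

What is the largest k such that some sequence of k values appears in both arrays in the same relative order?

Pick 4 [1,2], 4 [2,3], 1 [6,7], 4 [8,8]; all 4 values appear in both, in order. dp[8][9] = 4 confirms this is the maximum.

4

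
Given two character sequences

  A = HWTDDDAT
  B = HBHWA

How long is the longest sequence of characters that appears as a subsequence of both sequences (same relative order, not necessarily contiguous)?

3

Let dp[i][j] be the LCS length of the first i characters of A and the first j characters of B. dp[i][j] = dp[i-1][j-1]+1 when the i-th and j-th characters match, else max(dp[i-1][j], dp[i][j-1]).
    ·  H  B  H  W  A
 ·  0  0  0  0  0  0
 H  0  1  1  1  1  1
 W  0  1  1  1  2  2
 T  0  1  1  1  2  2
 D  0  1  1  1  2  2
 D  0  1  1  1  2  2
 D  0  1  1  1  2  2
 A  0  1  1  1  2  3
 T  0  1  1  1  2  3
dp[8][5] = 3. One LCS (by backtracking along matches): HWA.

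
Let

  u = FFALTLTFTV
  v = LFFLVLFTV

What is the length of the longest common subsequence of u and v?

Taking F [1,2], then F [2,3], then L [4,4], then L [6,6], then F [8,7], then T [9,8], then V [10,9] gives a common subsequence of length 7. dp[10][9] = 7 confirms this is the maximum.

7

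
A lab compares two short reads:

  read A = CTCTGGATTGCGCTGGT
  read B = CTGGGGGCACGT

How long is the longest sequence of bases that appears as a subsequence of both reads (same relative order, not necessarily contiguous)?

One common subsequence of length 9: C (read A #1, read B #1); then T (read A #2, read B #2); then G (read A #5, read B #5); then G (read A #6, read B #6); then G (read A #10, read B #7); then C (read A #11, read B #8); then C (read A #13, read B #10); then G (read A #16, read B #11); then T (read A #17, read B #12). Since dp[17][12] = 9, nothing longer is possible.

9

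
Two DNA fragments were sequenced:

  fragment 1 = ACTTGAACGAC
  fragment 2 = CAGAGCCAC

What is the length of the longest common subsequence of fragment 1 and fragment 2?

6

Let dp[i][j] be the LCS length of the first i bases of fragment 1 and the first j bases of fragment 2. dp[i][j] = dp[i-1][j-1]+1 when the i-th and j-th bases match, else max(dp[i-1][j], dp[i][j-1]).
    ·  C  A  G  A  G  C  C  A  C
 ·  0  0  0  0  0  0  0  0  0  0
 A  0  0  1  1  1  1  1  1  1  1
 C  0  1  1  1  1  1  2  2  2  2
 T  0  1  1  1  1  1  2  2  2  2
 T  0  1  1  1  1  1  2  2  2  2
 G  0  1  1  2  2  2  2  2  2  2
 A  0  1  2  2  3  3  3  3  3  3
 A  0  1  2  2  3  3  3  3  4  4
 C  0  1  2  2  3  3  4  4  4  5
 G  0  1  2  3  3  4  4  4  4  5
 A  0  1  2  3  4  4  4  4  5  5
 C  0  1  2  3  4  4  5  5  5  6
dp[11][9] = 6. One LCS (by backtracking along matches): AGACAC.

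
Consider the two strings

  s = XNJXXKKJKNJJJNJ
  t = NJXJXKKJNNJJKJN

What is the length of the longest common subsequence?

12

Pick N at s[2]=t[1] → J at s[3]=t[2] → X at s[4]=t[3] → X at s[5]=t[5] → K at s[6]=t[6] → K at s[7]=t[7] → J at s[8]=t[8] → N at s[10]=t[10] → J at s[11]=t[11] → J at s[12]=t[12] → J at s[13]=t[14] → N at s[14]=t[15]; all 12 characters appear in both, in order, and the DP table's final entry dp[15][15] is also 12, so no common subsequence is longer.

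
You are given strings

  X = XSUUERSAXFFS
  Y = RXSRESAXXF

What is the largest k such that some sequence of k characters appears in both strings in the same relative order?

Let dp[i][j] be the LCS length of the first i characters of X and the first j characters of Y. dp[i][j] = dp[i-1][j-1]+1 when the i-th and j-th characters match, else max(dp[i-1][j], dp[i][j-1]).
    ·  R  X  S  R  E  S  A  X  X  F
 ·  0  0  0  0  0  0  0  0  0  0  0
 X  0  0  1  1  1  1  1  1  1  1  1
 S  0  0  1  2  2  2  2  2  2  2  2
 U  0  0  1  2  2  2  2  2  2  2  2
 U  0  0  1  2  2  2  2  2  2  2  2
 E  0  0  1  2  2  3  3  3  3  3  3
 R  0  1  1  2  3  3  3  3  3  3  3
 S  0  1  1  2  3  3  4  4  4  4  4
 A  0  1  1  2  3  3  4  5  5  5  5
 X  0  1  2  2  3  3  4  5  6  6  6
 F  0  1  2  2  3  3  4  5  6  6  7
 F  0  1  2  2  3  3  4  5  6  6  7
 S  0  1  2  3  3  3  4  5  6  6  7
dp[12][10] = 7. One LCS (by backtracking along matches): XSESAXF.

7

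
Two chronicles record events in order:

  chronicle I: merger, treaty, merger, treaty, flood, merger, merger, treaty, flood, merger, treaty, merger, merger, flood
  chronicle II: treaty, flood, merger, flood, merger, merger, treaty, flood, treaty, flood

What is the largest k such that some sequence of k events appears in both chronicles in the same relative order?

9

Pick treaty (chronicle I #2, chronicle II #1); then merger (chronicle I #3, chronicle II #3); then flood (chronicle I #5, chronicle II #4); then merger (chronicle I #6, chronicle II #5); then merger (chronicle I #7, chronicle II #6); then treaty (chronicle I #8, chronicle II #7); then flood (chronicle I #9, chronicle II #8); then treaty (chronicle I #11, chronicle II #9); then flood (chronicle I #14, chronicle II #10); all 9 events appear in both, in order, and the DP table's final entry dp[14][10] is also 9, so no common subsequence is longer.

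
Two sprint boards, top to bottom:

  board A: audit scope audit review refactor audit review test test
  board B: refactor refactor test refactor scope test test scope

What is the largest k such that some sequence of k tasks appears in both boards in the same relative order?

3

One common subsequence of length 3: scope [2,5], then test [8,6], then test [9,7]. The LCS DP gives dp[9][8] = 3, so this is optimal.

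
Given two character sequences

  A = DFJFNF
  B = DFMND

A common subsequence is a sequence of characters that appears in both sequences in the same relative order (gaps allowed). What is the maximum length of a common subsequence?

3

Let dp[i][j] be the LCS length of the first i characters of A and the first j characters of B. dp[i][j] = dp[i-1][j-1]+1 when the i-th and j-th characters match, else max(dp[i-1][j], dp[i][j-1]).
    ·  D  F  M  N  D
 ·  0  0  0  0  0  0
 D  0  1  1  1  1  1
 F  0  1  2  2  2  2
 J  0  1  2  2  2  2
 F  0  1  2  2  2  2
 N  0  1  2  2  3  3
 F  0  1  2  2  3  3
dp[6][5] = 3. One LCS (by backtracking along matches): DFN.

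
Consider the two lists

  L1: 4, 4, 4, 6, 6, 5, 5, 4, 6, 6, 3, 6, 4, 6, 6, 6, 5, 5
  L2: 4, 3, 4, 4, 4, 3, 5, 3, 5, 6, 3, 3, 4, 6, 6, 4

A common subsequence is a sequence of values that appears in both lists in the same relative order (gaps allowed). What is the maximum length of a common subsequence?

10

One common subsequence of length 10: 4 at L1[1]=L2[3]; then 4 at L1[2]=L2[4]; then 4 at L1[3]=L2[5]; then 5 at L1[6]=L2[7]; then 5 at L1[7]=L2[9]; then 6 at L1[9]=L2[10]; then 3 at L1[11]=L2[12]; then 4 at L1[13]=L2[13]; then 6 at L1[14]=L2[14]; then 6 at L1[15]=L2[15], and the DP table's final entry dp[18][16] is also 10, so no common subsequence is longer.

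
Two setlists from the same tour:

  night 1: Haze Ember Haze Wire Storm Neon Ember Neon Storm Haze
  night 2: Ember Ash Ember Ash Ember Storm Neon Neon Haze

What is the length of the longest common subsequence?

One common subsequence of length 5: Ember at night 1[2]=night 2[5], then Storm at night 1[5]=night 2[6], then Neon at night 1[6]=night 2[7], then Neon at night 1[8]=night 2[8], then Haze at night 1[10]=night 2[9]. dp[10][9] = 5 confirms this is the maximum.

5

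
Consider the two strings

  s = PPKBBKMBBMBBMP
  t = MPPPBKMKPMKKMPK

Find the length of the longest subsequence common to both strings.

8

One common subsequence of length 8: P [1,3]; then P [2,4]; then B [5,5]; then K [6,6]; then M [7,7]; then M [10,10]; then M [13,13]; then P [14,14], and the DP table's final entry dp[14][15] is also 8, so no common subsequence is longer.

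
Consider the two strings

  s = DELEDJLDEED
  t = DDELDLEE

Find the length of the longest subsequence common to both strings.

Let dp[i][j] be the LCS length of the first i characters of s and the first j characters of t. dp[i][j] = dp[i-1][j-1]+1 when the i-th and j-th characters match, else max(dp[i-1][j], dp[i][j-1]).
    ·  D  D  E  L  D  L  E  E
 ·  0  0  0  0  0  0  0  0  0
 D  0  1  1  1  1  1  1  1  1
 E  0  1  1  2  2  2  2  2  2
 L  0  1  1  2  3  3  3  3  3
 E  0  1  1  2  3  3  3  4  4
 D  0  1  2  2  3  4  4  4  4
 J  0  1  2  2  3  4  4  4  4
 L  0  1  2  2  3  4  5  5  5
 D  0  1  2  2  3  4  5  5  5
 E  0  1  2  3  3  4  5  6  6
 E  0  1  2  3  3  4  5  6  7
 D  0  1  2  3  3  4  5  6  7
dp[11][8] = 7. One LCS (by backtracking along matches): DELDLEE.

7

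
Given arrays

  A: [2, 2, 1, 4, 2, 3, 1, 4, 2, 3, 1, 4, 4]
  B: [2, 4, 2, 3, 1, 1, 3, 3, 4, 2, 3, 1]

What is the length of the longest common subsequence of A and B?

Match 2 [2,1] → 4 [4,2] → 2 [5,3] → 3 [6,4] → 1 [7,6] → 4 [8,9] → 2 [9,10] → 3 [10,11] → 1 [11,12] — 9 values in the same relative order in both, and the DP table's final entry dp[13][12] is also 9, so no common subsequence is longer.

9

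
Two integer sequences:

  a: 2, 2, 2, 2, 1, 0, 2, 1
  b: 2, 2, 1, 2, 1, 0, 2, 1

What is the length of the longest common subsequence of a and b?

One common subsequence of length 7: 2 [1,1], 2 [2,2], 2 [4,4], 1 [5,5], 0 [6,6], 2 [7,7], 1 [8,8], and the DP table's final entry dp[8][8] is also 7, so no common subsequence is longer.

7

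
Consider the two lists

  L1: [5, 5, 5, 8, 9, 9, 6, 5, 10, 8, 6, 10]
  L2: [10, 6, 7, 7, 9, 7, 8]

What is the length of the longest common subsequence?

2

Let dp[i][j] be the LCS length of the first i values of L1 and the first j values of L2. dp[i][j] = dp[i-1][j-1]+1 when the i-th and j-th values match, else max(dp[i-1][j], dp[i][j-1]).
    · 10  6  7  7  9  7  8
 ·  0  0  0  0  0  0  0  0
 5  0  0  0  0  0  0  0  0
 5  0  0  0  0  0  0  0  0
 5  0  0  0  0  0  0  0  0
 8  0  0  0  0  0  0  0  1
 9  0  0  0  0  0  1  1  1
 9  0  0  0  0  0  1  1  1
 6  0  0  1  1  1  1  1  1
 5  0  0  1  1  1  1  1  1
10  0  1  1  1  1  1  1  1
 8  0  1  1  1  1  1  1  2
 6  0  1  2  2  2  2  2  2
10  0  1  2  2  2  2  2  2
dp[12][7] = 2. One LCS (by backtracking along matches): 9, 8.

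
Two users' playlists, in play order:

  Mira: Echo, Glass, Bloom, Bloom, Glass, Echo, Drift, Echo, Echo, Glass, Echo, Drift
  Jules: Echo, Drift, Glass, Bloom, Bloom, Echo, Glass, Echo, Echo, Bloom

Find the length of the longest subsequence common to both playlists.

7

One common subsequence of length 7: Echo [1,1] → Glass [2,3] → Bloom [3,4] → Bloom [4,5] → Glass [5,7] → Echo [6,8] → Echo [8,9], and the DP table's final entry dp[12][10] is also 7, so no common subsequence is longer.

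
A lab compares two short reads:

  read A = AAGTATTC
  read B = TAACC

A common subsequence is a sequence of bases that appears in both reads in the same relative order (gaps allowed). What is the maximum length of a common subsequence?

3

Let dp[i][j] be the LCS length of the first i bases of read A and the first j bases of read B. dp[i][j] = dp[i-1][j-1]+1 when the i-th and j-th bases match, else max(dp[i-1][j], dp[i][j-1]).
    ·  T  A  A  C  C
 ·  0  0  0  0  0  0
 A  0  0  1  1  1  1
 A  0  0  1  2  2  2
 G  0  0  1  2  2  2
 T  0  1  1  2  2  2
 A  0  1  2  2  2  2
 T  0  1  2  2  2  2
 T  0  1  2  2  2  2
 C  0  1  2  2  3  3
dp[8][5] = 3. One LCS (by backtracking along matches): AAC.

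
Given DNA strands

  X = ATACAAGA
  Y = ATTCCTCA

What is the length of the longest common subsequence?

Pick A (X #1, Y #1), T (X #2, Y #6), C (X #4, Y #7), A (X #8, Y #8); all 4 bases appear in both, in order. Since dp[8][8] = 4, nothing longer is possible.

4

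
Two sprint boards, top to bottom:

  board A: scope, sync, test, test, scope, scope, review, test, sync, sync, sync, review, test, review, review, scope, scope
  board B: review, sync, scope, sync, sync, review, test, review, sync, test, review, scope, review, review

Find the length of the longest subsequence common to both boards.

9

Match sync at board A[2]=board B[2]; then scope at board A[6]=board B[3]; then sync at board A[10]=board B[4]; then sync at board A[11]=board B[5]; then review at board A[12]=board B[6]; then test at board A[13]=board B[7]; then review at board A[14]=board B[8]; then review at board A[15]=board B[11]; then scope at board A[16]=board B[12] — 9 tasks in the same relative order in both, and the DP table's final entry dp[17][14] is also 9, so no common subsequence is longer.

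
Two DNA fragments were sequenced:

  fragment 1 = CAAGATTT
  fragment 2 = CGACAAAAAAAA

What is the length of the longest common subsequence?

Let dp[i][j] be the LCS length of the first i bases of fragment 1 and the first j bases of fragment 2. dp[i][j] = dp[i-1][j-1]+1 when the i-th and j-th bases match, else max(dp[i-1][j], dp[i][j-1]).
    ·  C  G  A  C  A  A  A  A  A  A  A  A
 ·  0  0  0  0  0  0  0  0  0  0  0  0  0
 C  0  1  1  1  1  1  1  1  1  1  1  1  1
 A  0  1  1  2  2  2  2  2  2  2  2  2  2
 A  0  1  1  2  2  3  3  3  3  3  3  3  3
 G  0  1  2  2  2  3  3  3  3  3  3  3  3
 A  0  1  2  3  3  3  4  4  4  4  4  4  4
 T  0  1  2  3  3  3  4  4  4  4  4  4  4
 T  0  1  2  3  3  3  4  4  4  4  4  4  4
 T  0  1  2  3  3  3  4  4  4  4  4  4  4
dp[8][12] = 4. One LCS (by backtracking along matches): CAAA.

4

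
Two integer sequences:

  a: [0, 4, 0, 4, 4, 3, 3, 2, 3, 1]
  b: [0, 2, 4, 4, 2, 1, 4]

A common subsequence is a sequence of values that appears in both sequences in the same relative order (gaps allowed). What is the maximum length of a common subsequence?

Let dp[i][j] be the LCS length of the first i values of a and the first j values of b. dp[i][j] = dp[i-1][j-1]+1 when the i-th and j-th values match, else max(dp[i-1][j], dp[i][j-1]).
    ·  0  2  4  4  2  1  4
 ·  0  0  0  0  0  0  0  0
 0  0  1  1  1  1  1  1  1
 4  0  1  1  2  2  2  2  2
 0  0  1  1  2  2  2  2  2
 4  0  1  1  2  3  3  3  3
 4  0  1  1  2  3  3  3  4
 3  0  1  1  2  3  3  3  4
 3  0  1  1  2  3  3  3  4
 2  0  1  2  2  3  4  4  4
 3  0  1  2  2  3  4  4  4
 1  0  1  2  2  3  4  5  5
dp[10][7] = 5. One LCS (by backtracking along matches): 0, 4, 4, 2, 1.

5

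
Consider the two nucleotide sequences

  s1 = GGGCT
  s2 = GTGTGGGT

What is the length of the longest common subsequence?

4

Let dp[i][j] be the LCS length of the first i bases of s1 and the first j bases of s2. dp[i][j] = dp[i-1][j-1]+1 when the i-th and j-th bases match, else max(dp[i-1][j], dp[i][j-1]).
    ·  G  T  G  T  G  G  G  T
 ·  0  0  0  0  0  0  0  0  0
 G  0  1  1  1  1  1  1  1  1
 G  0  1  1  2  2  2  2  2  2
 G  0  1  1  2  2  3  3  3  3
 C  0  1  1  2  2  3  3  3  3
 T  0  1  2  2  3  3  3  3  4
dp[5][8] = 4. One LCS (by backtracking along matches): GGGT.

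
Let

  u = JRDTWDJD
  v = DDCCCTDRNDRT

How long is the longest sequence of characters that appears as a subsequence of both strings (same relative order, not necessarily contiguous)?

Let dp[i][j] be the LCS length of the first i characters of u and the first j characters of v. dp[i][j] = dp[i-1][j-1]+1 when the i-th and j-th characters match, else max(dp[i-1][j], dp[i][j-1]).
    ·  D  D  C  C  C  T  D  R  N  D  R  T
 ·  0  0  0  0  0  0  0  0  0  0  0  0  0
 J  0  0  0  0  0  0  0  0  0  0  0  0  0
 R  0  0  0  0  0  0  0  0  1  1  1  1  1
 D  0  1  1  1  1  1  1  1  1  1  2  2  2
 T  0  1  1  1  1  1  2  2  2  2  2  2  3
 W  0  1  1  1  1  1  2  2  2  2  2  2  3
 D  0  1  2  2  2  2  2  3  3  3  3  3  3
 J  0  1  2  2  2  2  2  3  3  3  3  3  3
 D  0  1  2  2  2  2  2  3  3  3  4  4  4
dp[8][12] = 4. One LCS (by backtracking along matches): DTDD.

4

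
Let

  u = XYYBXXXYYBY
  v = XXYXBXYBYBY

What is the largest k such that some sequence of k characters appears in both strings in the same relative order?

Match X (u #1, v #2) → Y (u #2, v #3) → B (u #4, v #5) → X (u #7, v #6) → Y (u #8, v #7) → Y (u #9, v #9) → B (u #10, v #10) → Y (u #11, v #11) — 8 characters in the same relative order in both, and the DP table's final entry dp[11][11] is also 8, so no common subsequence is longer.

8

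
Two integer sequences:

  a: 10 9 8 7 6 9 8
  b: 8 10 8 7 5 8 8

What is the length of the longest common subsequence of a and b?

4

One common subsequence of length 4: 10 (a #1, b #2); then 8 (a #3, b #3); then 7 (a #4, b #4); then 8 (a #7, b #7), and the DP table's final entry dp[7][7] is also 4, so no common subsequence is longer.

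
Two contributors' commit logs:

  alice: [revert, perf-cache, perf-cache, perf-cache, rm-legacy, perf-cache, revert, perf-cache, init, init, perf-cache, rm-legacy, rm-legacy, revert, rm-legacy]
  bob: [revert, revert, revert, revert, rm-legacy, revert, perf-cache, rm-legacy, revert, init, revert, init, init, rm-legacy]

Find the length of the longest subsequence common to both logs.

7

Taking revert at alice[1]=bob[6]; then perf-cache at alice[4]=bob[7]; then rm-legacy at alice[5]=bob[8]; then revert at alice[7]=bob[11]; then init at alice[9]=bob[12]; then init at alice[10]=bob[13]; then rm-legacy at alice[15]=bob[14] gives a common subsequence of length 7. dp[15][14] = 7 confirms this is the maximum.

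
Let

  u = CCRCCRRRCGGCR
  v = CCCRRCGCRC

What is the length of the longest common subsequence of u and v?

One common subsequence of length 9: C (u #2, v #1), C (u #4, v #2), C (u #5, v #3), R (u #7, v #4), R (u #8, v #5), C (u #9, v #6), G (u #11, v #7), C (u #12, v #8), R (u #13, v #9). Since dp[13][10] = 9, nothing longer is possible.

9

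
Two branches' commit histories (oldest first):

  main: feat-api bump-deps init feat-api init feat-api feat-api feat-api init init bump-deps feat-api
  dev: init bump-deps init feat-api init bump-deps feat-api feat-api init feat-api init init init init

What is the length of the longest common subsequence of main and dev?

9

Match bump-deps (main #2, dev #2), then init (main #3, dev #3), then feat-api (main #4, dev #4), then init (main #5, dev #5), then feat-api (main #6, dev #7), then feat-api (main #7, dev #8), then feat-api (main #8, dev #10), then init (main #9, dev #13), then init (main #10, dev #14) — 9 commits in the same relative order in both. Since dp[12][14] = 9, nothing longer is possible.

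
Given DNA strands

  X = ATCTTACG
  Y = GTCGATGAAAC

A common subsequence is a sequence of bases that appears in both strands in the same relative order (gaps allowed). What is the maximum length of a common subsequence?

5

Let dp[i][j] be the LCS length of the first i bases of X and the first j bases of Y. dp[i][j] = dp[i-1][j-1]+1 when the i-th and j-th bases match, else max(dp[i-1][j], dp[i][j-1]).
    ·  G  T  C  G  A  T  G  A  A  A  C
 ·  0  0  0  0  0  0  0  0  0  0  0  0
 A  0  0  0  0  0  1  1  1  1  1  1  1
 T  0  0  1  1  1  1  2  2  2  2  2  2
 C  0  0  1  2  2  2  2  2  2  2  2  3
 T  0  0  1  2  2  2  3  3  3  3  3  3
 T  0  0  1  2  2  2  3  3  3  3  3  3
 A  0  0  1  2  2  3  3  3  4  4  4  4
 C  0  0  1  2  2  3  3  3  4  4  4  5
 G  0  1  1  2  3  3  3  4  4  4  4  5
dp[8][11] = 5. One LCS (by backtracking along matches): TCTAC.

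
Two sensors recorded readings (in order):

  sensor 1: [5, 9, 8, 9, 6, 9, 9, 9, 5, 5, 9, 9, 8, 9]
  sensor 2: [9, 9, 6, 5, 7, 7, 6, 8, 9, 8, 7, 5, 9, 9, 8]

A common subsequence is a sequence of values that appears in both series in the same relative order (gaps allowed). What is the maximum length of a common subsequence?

One common subsequence of length 8: 9 [2,1], then 9 [4,2], then 6 [5,7], then 9 [6,9], then 5 [10,12], then 9 [11,13], then 9 [12,14], then 8 [13,15]. dp[14][15] = 8 confirms this is the maximum.

8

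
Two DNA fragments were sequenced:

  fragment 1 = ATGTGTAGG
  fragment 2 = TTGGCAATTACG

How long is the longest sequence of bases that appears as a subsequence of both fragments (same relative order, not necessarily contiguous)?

Pick T [2,2]; then G [3,4]; then T [4,8]; then T [6,9]; then A [7,10]; then G [9,12]; all 6 bases appear in both, in order. Since dp[9][12] = 6, nothing longer is possible.

6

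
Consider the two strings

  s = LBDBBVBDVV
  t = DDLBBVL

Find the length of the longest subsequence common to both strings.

One common subsequence of length 4: L at s[1]=t[3]; then B at s[4]=t[4]; then B at s[5]=t[5]; then V at s[6]=t[6]. The LCS DP gives dp[10][7] = 4, so this is optimal.

4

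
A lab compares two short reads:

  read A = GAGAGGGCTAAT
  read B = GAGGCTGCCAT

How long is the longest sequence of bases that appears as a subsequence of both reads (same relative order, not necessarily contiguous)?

8

Let dp[i][j] be the LCS length of the first i bases of read A and the first j bases of read B. dp[i][j] = dp[i-1][j-1]+1 when the i-th and j-th bases match, else max(dp[i-1][j], dp[i][j-1]).
    ·  G  A  G  G  C  T  G  C  C  A  T
 ·  0  0  0  0  0  0  0  0  0  0  0  0
 G  0  1  1  1  1  1  1  1  1  1  1  1
 A  0  1  2  2  2  2  2  2  2  2  2  2
 G  0  1  2  3  3  3  3  3  3  3  3  3
 A  0  1  2  3  3  3  3  3  3  3  4  4
 G  0  1  2  3  4  4  4  4  4  4  4  4
 G  0  1  2  3  4  4  4  5  5  5  5  5
 G  0  1  2  3  4  4  4  5  5  5  5  5
 C  0  1  2  3  4  5  5  5  6  6  6  6
 T  0  1  2  3  4  5  6  6  6  6  6  7
 A  0  1  2  3  4  5  6  6  6  6  7  7
 A  0  1  2  3  4  5  6  6  6  6  7  7
 T  0  1  2  3  4  5  6  6  6  6  7  8
dp[12][11] = 8. One LCS (by backtracking along matches): GAGGGCAT.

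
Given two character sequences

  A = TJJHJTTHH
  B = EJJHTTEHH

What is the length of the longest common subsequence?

7

One common subsequence of length 7: J (A #2, B #2) → J (A #3, B #3) → H (A #4, B #4) → T (A #6, B #5) → T (A #7, B #6) → H (A #8, B #8) → H (A #9, B #9). The LCS DP gives dp[9][9] = 7, so this is optimal.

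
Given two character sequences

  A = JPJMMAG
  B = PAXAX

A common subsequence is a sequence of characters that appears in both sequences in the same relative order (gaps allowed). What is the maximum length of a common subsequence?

2

One common subsequence of length 2: P (A #2, B #1), then A (A #6, B #4), and the DP table's final entry dp[7][5] is also 2, so no common subsequence is longer.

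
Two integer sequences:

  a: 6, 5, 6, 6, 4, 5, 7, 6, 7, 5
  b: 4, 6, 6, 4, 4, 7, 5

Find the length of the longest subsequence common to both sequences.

Match 6 [1,2], then 6 [3,3], then 4 [5,5], then 7 [9,6], then 5 [10,7] — 5 values in the same relative order in both. Since dp[10][7] = 5, nothing longer is possible.

5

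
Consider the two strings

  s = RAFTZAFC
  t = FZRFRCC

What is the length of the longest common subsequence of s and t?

Taking F (s #3, t #1), Z (s #5, t #2), F (s #7, t #4), C (s #8, t #7) gives a common subsequence of length 4. The LCS DP gives dp[8][7] = 4, so this is optimal.

4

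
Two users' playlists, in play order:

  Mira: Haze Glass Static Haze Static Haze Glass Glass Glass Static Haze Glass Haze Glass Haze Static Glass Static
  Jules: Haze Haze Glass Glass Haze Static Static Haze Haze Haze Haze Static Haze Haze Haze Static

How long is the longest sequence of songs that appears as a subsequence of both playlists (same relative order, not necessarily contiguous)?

10

Match Haze at Mira[1]=Jules[2]; then Glass at Mira[2]=Jules[4]; then Static at Mira[3]=Jules[7]; then Haze at Mira[4]=Jules[10]; then Haze at Mira[6]=Jules[11]; then Static at Mira[10]=Jules[12]; then Haze at Mira[11]=Jules[13]; then Haze at Mira[13]=Jules[14]; then Haze at Mira[15]=Jules[15]; then Static at Mira[18]=Jules[16] — 10 songs in the same relative order in both. Since dp[18][16] = 10, nothing longer is possible.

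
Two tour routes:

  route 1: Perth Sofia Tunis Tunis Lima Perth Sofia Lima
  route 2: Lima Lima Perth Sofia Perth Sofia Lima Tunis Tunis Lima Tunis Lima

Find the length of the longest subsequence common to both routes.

One common subsequence of length 6: Perth (route 1 #1, route 2 #5) → Sofia (route 1 #2, route 2 #6) → Tunis (route 1 #3, route 2 #8) → Tunis (route 1 #4, route 2 #9) → Lima (route 1 #5, route 2 #10) → Lima (route 1 #8, route 2 #12), and the DP table's final entry dp[8][12] is also 6, so no common subsequence is longer.

6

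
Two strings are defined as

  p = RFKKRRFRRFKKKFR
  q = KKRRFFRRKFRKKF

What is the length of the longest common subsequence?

Pick K at p[3]=q[1]; then K at p[4]=q[2]; then R at p[5]=q[3]; then R at p[6]=q[4]; then F at p[7]=q[6]; then R at p[8]=q[7]; then R at p[9]=q[8]; then F at p[10]=q[10]; then K at p[12]=q[12]; then K at p[13]=q[13]; then F at p[14]=q[14]; all 11 characters appear in both, in order. dp[15][14] = 11 confirms this is the maximum.

11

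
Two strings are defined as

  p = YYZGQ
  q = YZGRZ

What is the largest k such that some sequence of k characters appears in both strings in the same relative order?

3

Taking Y at p[2]=q[1], then Z at p[3]=q[2], then G at p[4]=q[3] gives a common subsequence of length 3. The LCS DP gives dp[5][5] = 3, so this is optimal.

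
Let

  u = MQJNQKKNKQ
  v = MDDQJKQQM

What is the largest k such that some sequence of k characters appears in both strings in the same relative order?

5

Let dp[i][j] be the LCS length of the first i characters of u and the first j characters of v. dp[i][j] = dp[i-1][j-1]+1 when the i-th and j-th characters match, else max(dp[i-1][j], dp[i][j-1]).
    ·  M  D  D  Q  J  K  Q  Q  M
 ·  0  0  0  0  0  0  0  0  0  0
 M  0  1  1  1  1  1  1  1  1  1
 Q  0  1  1  1  2  2  2  2  2  2
 J  0  1  1  1  2  3  3  3  3  3
 N  0  1  1  1  2  3  3  3  3  3
 Q  0  1  1  1  2  3  3  4  4  4
 K  0  1  1  1  2  3  4  4  4  4
 K  0  1  1  1  2  3  4  4  4  4
 N  0  1  1  1  2  3  4  4  4  4
 K  0  1  1  1  2  3  4  4  4  4
 Q  0  1  1  1  2  3  4  5  5  5
dp[10][9] = 5. One LCS (by backtracking along matches): MQJQQ.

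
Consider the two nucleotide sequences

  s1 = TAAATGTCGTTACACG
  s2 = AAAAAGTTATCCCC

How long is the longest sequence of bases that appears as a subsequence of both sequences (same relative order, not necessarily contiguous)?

9

Match A at s1[2]=s2[3], A at s1[3]=s2[4], A at s1[4]=s2[5], G at s1[6]=s2[6], T at s1[7]=s2[7], T at s1[10]=s2[8], T at s1[11]=s2[10], C at s1[13]=s2[13], C at s1[15]=s2[14] — 9 bases in the same relative order in both. dp[16][14] = 9 confirms this is the maximum.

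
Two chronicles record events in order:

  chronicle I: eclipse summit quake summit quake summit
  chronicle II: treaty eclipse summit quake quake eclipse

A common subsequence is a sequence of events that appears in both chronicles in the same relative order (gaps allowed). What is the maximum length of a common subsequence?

Taking eclipse at chronicle I[1]=chronicle II[2] → summit at chronicle I[2]=chronicle II[3] → quake at chronicle I[3]=chronicle II[4] → quake at chronicle I[5]=chronicle II[5] gives a common subsequence of length 4, and the DP table's final entry dp[6][6] is also 4, so no common subsequence is longer.

4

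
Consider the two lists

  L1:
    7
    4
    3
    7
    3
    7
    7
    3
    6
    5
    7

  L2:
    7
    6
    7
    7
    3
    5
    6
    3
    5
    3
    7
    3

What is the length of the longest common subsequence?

7

Let dp[i][j] be the LCS length of the first i values of L1 and the first j values of L2. dp[i][j] = dp[i-1][j-1]+1 when the i-th and j-th values match, else max(dp[i-1][j], dp[i][j-1]).
    ·  7  6  7  7  3  5  6  3  5  3  7  3
 ·  0  0  0  0  0  0  0  0  0  0  0  0  0
 7  0  1  1  1  1  1  1  1  1  1  1  1  1
 4  0  1  1  1  1  1  1  1  1  1  1  1  1
 3  0  1  1  1  1  2  2  2  2  2  2  2  2
 7  0  1  1  2  2  2  2  2  2  2  2  3  3
 3  0  1  1  2  2  3  3  3  3  3  3  3  4
 7  0  1  1  2  3  3  3  3  3  3  3  4  4
 7  0  1  1  2  3  3  3  3  3  3  3  4  4
 3  0  1  1  2  3  4  4  4  4  4  4  4  5
 6  0  1  2  2  3  4  4  5  5  5  5  5  5
 5  0  1  2  2  3  4  5  5  5  6  6  6  6
 7  0  1  2  3  3  4  5  5  5  6  6  7  7
dp[11][12] = 7. One LCS (by backtracking along matches): 7, 7, 7, 3, 6, 5, 7.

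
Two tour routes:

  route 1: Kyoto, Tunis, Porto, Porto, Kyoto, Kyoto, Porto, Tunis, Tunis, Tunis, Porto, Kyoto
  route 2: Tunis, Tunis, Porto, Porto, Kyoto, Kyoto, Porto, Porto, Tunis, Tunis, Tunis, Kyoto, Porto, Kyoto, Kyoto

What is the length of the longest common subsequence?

One common subsequence of length 11: Tunis (route 1 #2, route 2 #2), Porto (route 1 #3, route 2 #3), Porto (route 1 #4, route 2 #4), Kyoto (route 1 #5, route 2 #5), Kyoto (route 1 #6, route 2 #6), Porto (route 1 #7, route 2 #8), Tunis (route 1 #8, route 2 #9), Tunis (route 1 #9, route 2 #10), Tunis (route 1 #10, route 2 #11), Porto (route 1 #11, route 2 #13), Kyoto (route 1 #12, route 2 #15). dp[12][15] = 11 confirms this is the maximum.

11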